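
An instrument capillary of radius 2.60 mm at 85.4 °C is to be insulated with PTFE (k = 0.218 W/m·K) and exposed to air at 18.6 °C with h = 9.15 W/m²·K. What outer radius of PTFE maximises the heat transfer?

r_cr = 2.38 cm

For a cylinder, r_cr = k_ins/h = 0.218/9.15 = 0.0238 m = 2.38 cm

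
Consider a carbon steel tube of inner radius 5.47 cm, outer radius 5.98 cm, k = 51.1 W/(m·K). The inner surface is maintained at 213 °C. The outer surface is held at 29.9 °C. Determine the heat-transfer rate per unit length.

Q' = 659 kW/m

Q' = 2πk·ΔT/ln(r₂/r₁) = 2π × 51.1 × 183.1 / ln(0.0598/0.0547) = 6.59×10^5 W/m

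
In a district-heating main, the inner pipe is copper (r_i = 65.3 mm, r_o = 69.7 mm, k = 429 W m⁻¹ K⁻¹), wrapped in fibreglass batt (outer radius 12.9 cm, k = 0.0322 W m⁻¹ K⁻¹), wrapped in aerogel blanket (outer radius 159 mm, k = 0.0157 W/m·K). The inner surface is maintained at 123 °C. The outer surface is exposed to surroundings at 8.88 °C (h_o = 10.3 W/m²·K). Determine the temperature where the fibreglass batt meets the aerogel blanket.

Series thermal resistances, inner to outer:
  R'_copper = ln(0.0697/0.0653)/(2πk) = 0.06521/(2π·429) = 2.419×10^-5 m·K/W
  R'_fibreglass batt = ln(0.129/0.0697)/(2πk) = 0.6156/(2π·0.0322) = 3.043 m·K/W
  R'_aerogel blanket = ln(0.159/0.129)/(2πk) = 0.2091/(2π·0.0157) = 2.120 m·K/W
  R'_conv,out = 1/(2πr h) = 1/(2π·0.159·10.3) = 0.09718 m·K/W
ΣR = 2.419×10^-5 + 3.043 + 2.120 + 0.09718 = 5.260 m·K/W
Q' = ΔT/ΣR = (123 °C − 8.88 °C)/5.260 = 21.70 W/m
From the inner boundary to the fibreglass batt/aerogel blanket interface, ΣR_partial = 3.043 m·K/W.
T_interface = T_in − Q'·ΣR_partial = 123 °C − (21.70)(3.043) = 57.0 °C

T = 57.0 °C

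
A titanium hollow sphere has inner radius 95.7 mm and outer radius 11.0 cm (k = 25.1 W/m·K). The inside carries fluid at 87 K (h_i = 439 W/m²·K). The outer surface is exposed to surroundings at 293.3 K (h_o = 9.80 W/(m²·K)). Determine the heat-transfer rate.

Series thermal resistances, inner to outer:
  R_conv,in = 1/(4πr²h) = 1/(4π·0.0957²·439) = 0.01979 K/W
  R_titanium = (1/0.0957 − 1/0.110)/(4πk) = 1.358/(4π·25.1) = 0.004307 K/W
  R_conv,out = 1/(4πr²h) = 1/(4π·0.110²·9.80) = 0.6711 K/W
ΣR = 0.01979 + 0.004307 + 0.6711 = 0.6952 K/W
Q = ΔT/ΣR = (87 K − 293.3 K)/0.6952 = -297 W
(Negative Q ⇒ heat flows inward; heat gain = 297 W.)

Q = 297 W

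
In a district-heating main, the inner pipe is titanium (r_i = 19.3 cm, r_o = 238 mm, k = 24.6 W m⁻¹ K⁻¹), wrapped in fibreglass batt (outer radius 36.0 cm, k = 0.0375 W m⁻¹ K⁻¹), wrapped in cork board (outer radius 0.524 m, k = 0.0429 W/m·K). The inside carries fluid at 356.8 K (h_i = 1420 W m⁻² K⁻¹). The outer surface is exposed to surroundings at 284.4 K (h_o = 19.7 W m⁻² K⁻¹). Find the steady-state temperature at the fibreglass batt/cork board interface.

T = 316.6 K

Resistance network (inner→outer):
  R'_conv,in = 1/(2πr h) = 1/(2π·0.193·1420) = 5.807×10^-4 m·K/W
  R'_titanium = ln(0.238/0.193)/(2πk) = 0.2096/(2π·24.6) = 0.001356 m·K/W
  R'_fibreglass batt = ln(0.360/0.238)/(2πk) = 0.4138/(2π·0.0375) = 1.756 m·K/W
  R'_cork board = ln(0.524/0.360)/(2πk) = 0.3754/(2π·0.0429) = 1.393 m·K/W
  R'_conv,out = 1/(2πr h) = 1/(2π·0.524·19.7) = 0.01542 m·K/W
ΣR = 5.807×10^-4 + 0.001356 + 1.756 + 1.393 + 0.01542 = 3.166 m·K/W
Q' = ΔT/ΣR = (356.8 K − 284.4 K)/3.166 = 22.87 W/m
From the inner boundary to the fibreglass batt/cork board interface, ΣR_partial = 1.758 m·K/W.
T_interface = T_in − Q'·ΣR_partial = 356.8 K − (22.87)(1.758) = 316.6 K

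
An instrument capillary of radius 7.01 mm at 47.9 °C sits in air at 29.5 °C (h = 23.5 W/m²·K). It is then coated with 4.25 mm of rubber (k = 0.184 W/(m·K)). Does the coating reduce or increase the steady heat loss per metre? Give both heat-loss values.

reduces: 19.0 → 18.2 W/m

Critical radius for a cylinder: r_cr = k/h = 0.00783 m = 0.783 cm.
Outer radius after coating: r₂ = 0.00701 + 0.00425 = 0.01126 m.
r₁ < r_cr < r₂: heat loss rises to a maximum at r_cr then falls. Whether the coating helps depends on whether Q(r₂) has dropped back below Q(r₁).
Bare: R = 1/(2πr₁h) = 0.9661 m·K/W; Q = 18.4/0.9661 = 19.0 W/m.
Coated: R = R_cond + R_conv = 1.011 m·K/W; Q = 18.4/1.011 = 18.2 W/m.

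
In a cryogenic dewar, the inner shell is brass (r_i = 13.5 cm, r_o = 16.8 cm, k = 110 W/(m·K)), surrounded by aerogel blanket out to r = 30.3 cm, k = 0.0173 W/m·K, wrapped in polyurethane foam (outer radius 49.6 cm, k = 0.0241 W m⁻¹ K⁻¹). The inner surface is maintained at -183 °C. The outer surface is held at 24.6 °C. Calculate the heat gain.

Q = 12.6 W

Treat each layer as a resistance in series:
  R_brass = (1/0.135 − 1/0.168)/(4πk) = 1.455/(4π·110) = 0.001053 K/W
  R_aerogel blanket = (1/0.168 − 1/0.303)/(4πk) = 2.652/(4π·0.0173) = 12.20 K/W
  R_polyurethane foam = (1/0.303 − 1/0.496)/(4πk) = 1.284/(4π·0.0241) = 4.240 K/W
ΣR = 0.001053 + 12.20 + 4.240 = 16.44 K/W
Q = ΔT/ΣR = (-183 °C − 24.6 °C)/16.44 = -12.6 W
(Negative Q ⇒ heat flows inward; heat gain = 12.6 W.)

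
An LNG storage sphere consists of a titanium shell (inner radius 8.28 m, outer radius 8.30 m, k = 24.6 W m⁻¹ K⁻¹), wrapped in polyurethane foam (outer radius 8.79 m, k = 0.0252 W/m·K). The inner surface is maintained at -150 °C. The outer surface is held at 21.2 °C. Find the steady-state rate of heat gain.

Q = 8070 W

Series thermal resistances, inner to outer:
  R_titanium = (1/8.28 − 1/8.30)/(4πk) = 2.910×10^-4/(4π·24.6) = 9.414×10^-7 K/W
  R_polyurethane foam = (1/8.30 − 1/8.79)/(4πk) = 0.006716/(4π·0.0252) = 0.02121 K/W
ΣR = 9.414×10^-7 + 0.02121 = 0.02121 K/W
Q = ΔT/ΣR = (-150 °C − 21.2 °C)/0.02121 = -8070 W
(Negative Q ⇒ heat flows inward; heat gain = 8070 W.)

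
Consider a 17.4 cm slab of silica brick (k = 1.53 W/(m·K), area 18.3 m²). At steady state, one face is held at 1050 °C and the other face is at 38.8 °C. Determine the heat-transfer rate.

Q = kA·ΔT/L = 1.53 × 18.3 × |1050 °C − 38.8 °C| / 0.174 = 1.63×10^5 W

Q = 163 kW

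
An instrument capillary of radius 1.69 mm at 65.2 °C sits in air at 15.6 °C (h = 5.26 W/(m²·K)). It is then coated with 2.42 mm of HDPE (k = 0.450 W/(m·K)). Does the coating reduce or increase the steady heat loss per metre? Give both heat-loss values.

increases: 2.77 → 6.46 W/m

Critical radius for a cylinder: r_cr = k/h = 0.0856 m = 8.56 cm.
Outer radius after coating: r₂ = 0.00169 + 0.00242 = 0.00411 m.
Since r₁ < r_cr and r₂ ≤ r_cr, the coating moves toward the maximum at r_cr — heat loss rises.
Bare: R = 1/(2πr₁h) = 17.90 m·K/W; Q = 49.6/17.90 = 2.77 W/m.
Coated: R = R_cond + R_conv = 7.676 m·K/W; Q = 49.6/7.676 = 6.46 W/m.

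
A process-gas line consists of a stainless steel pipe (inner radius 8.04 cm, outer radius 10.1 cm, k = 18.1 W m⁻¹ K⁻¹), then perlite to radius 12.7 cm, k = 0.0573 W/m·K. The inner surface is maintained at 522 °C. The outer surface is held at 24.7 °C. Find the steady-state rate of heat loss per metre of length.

Treat each layer as a resistance in series:
  R'_stainless steel = ln(0.101/0.0804)/(2πk) = 0.2281/(2π·18.1) = 0.002006 m·K/W
  R'_perlite = ln(0.127/0.101)/(2πk) = 0.2291/(2π·0.0573) = 0.6362 m·K/W
ΣR = 0.002006 + 0.6362 = 0.6382 m·K/W
Q' = ΔT/ΣR = (522 °C − 24.7 °C)/0.6382 = 779 W/m

Q' = 779 W/m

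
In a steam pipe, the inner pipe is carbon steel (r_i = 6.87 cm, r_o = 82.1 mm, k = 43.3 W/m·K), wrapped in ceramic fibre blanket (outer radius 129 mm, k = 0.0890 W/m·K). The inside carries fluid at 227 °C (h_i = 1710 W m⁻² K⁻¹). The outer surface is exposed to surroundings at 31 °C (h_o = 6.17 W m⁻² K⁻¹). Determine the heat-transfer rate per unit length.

Series thermal resistances, inner to outer:
  R'_conv,in = 1/(2πr h) = 1/(2π·0.0687·1710) = 0.001355 m·K/W
  R'_carbon steel = ln(0.0821/0.0687)/(2πk) = 0.1782/(2π·43.3) = 6.550×10^-4 m·K/W
  R'_ceramic fibre blanket = ln(0.129/0.0821)/(2πk) = 0.4519/(2π·0.0890) = 0.8081 m·K/W
  R'_conv,out = 1/(2πr h) = 1/(2π·0.129·6.17) = 0.2000 m·K/W
ΣR = 0.001355 + 6.550×10^-4 + 0.8081 + 0.2000 = 1.010 m·K/W
Q' = ΔT/ΣR = (227 °C − 31 °C)/1.010 = 194 W/m

Q' = 194 W/m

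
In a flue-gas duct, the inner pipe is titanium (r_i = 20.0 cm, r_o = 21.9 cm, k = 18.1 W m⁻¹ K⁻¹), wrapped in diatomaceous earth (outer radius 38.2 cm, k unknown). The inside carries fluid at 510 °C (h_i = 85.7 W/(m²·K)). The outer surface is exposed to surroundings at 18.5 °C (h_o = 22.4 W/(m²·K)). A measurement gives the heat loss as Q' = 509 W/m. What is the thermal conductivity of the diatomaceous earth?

k = 0.0945 W/m·K

ΣR = ΔT/Q' = |510 − 18.5|/509 = 0.9656 m·K/W
Known resistances:
  R'_conv,in = 1/(2πr h) = 1/(2π·0.200·85.7) = 0.009286 m·K/W
  R'_titanium = ln(0.219/0.200)/(2πk) = 0.09075/(2π·18.1) = 7.980×10^-4 m·K/W
  R'_conv,out = 1/(2πr h) = 1/(2π·0.382·22.4) = 0.01860 m·K/W
R_diatomaceous earth = ΣR − ΣR_known = 0.9656 − 0.02868 = 0.9369 m·K/W
ln(r₂/r₁)/(2πk) = 0.9369 ⇒ k = 0.5563/(2π·0.9369) = 0.0945 W/m·K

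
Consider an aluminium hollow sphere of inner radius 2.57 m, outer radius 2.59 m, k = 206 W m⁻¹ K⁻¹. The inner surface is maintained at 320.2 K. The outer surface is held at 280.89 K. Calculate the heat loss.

Q = 33900 kW

Q = 4πk·ΔT/(1/r₁ − 1/r₂) = 4π × 206 × 39.31 / (1/2.57 − 1/2.59) = 3.39×10^7 W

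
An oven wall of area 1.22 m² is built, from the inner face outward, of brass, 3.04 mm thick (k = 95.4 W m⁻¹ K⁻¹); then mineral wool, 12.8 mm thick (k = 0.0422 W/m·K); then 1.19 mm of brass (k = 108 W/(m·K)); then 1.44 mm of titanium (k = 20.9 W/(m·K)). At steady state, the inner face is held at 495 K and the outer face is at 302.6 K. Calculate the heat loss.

Series thermal resistances, inner to outer:
  R_brass = L/(kA) = 0.00304/(95.4·1.22) = 2.612×10^-5 K/W
  R_mineral wool = L/(kA) = 0.0128/(0.0422·1.22) = 0.2486 K/W
  R_brass = L/(kA) = 0.00119/(108·1.22) = 9.032×10^-6 K/W
  R_titanium = L/(kA) = 0.00144/(20.9·1.22) = 5.648×10^-5 K/W
ΣR = 2.612×10^-5 + 0.2486 + 9.032×10^-6 + 5.648×10^-5 = 0.2487 K/W
Q = ΔT/ΣR = (495 K − 302.6 K)/0.2487 = 774 W

Q = 774 W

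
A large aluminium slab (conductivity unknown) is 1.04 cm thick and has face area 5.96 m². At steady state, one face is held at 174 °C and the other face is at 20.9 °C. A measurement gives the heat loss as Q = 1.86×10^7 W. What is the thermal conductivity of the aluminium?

k = 212 W/m·K

ΣR = ΔT/Q = |174 − 20.9|/1.86×10^7 = 8.231×10^-6 K/W
L/(kA) = 8.231×10^-6 ⇒ k = 0.0104/(8.231×10^-6·5.96) = 212 W/m·K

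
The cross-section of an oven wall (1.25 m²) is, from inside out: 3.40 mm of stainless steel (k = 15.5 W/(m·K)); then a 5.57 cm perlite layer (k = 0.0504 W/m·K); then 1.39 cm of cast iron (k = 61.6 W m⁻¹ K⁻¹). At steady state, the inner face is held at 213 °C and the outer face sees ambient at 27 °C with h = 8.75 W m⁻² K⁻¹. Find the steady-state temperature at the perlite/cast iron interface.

T = 44.5 °C

Series thermal resistances, inner to outer:
  R_stainless steel = L/(kA) = 0.00340/(15.5·1.25) = 1.755×10^-4 K/W
  R_perlite = L/(kA) = 0.0557/(0.0504·1.25) = 0.8841 K/W
  R_cast iron = L/(kA) = 0.0139/(61.6·1.25) = 1.805×10^-4 K/W
  R_conv,out = 1/(hA) = 1/(8.75·1.25) = 0.09143 K/W
ΣR = 1.755×10^-4 + 0.8841 + 1.805×10^-4 + 0.09143 = 0.9759 K/W
Q = ΔT/ΣR = (213 °C − 27 °C)/0.9759 = 190.6 W
From the inner boundary to the perlite/cast iron interface, ΣR_partial = 0.8843 K/W.
T_interface = T_in − Q·ΣR_partial = 213 °C − (190.6)(0.8843) = 44.5 °C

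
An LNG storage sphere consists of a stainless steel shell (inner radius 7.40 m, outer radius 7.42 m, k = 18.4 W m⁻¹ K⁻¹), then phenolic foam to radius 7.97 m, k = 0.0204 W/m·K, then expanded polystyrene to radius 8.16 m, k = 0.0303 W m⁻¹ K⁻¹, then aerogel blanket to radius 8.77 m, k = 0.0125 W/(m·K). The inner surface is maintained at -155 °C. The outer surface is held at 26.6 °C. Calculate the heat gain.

Q = 1850 W

Resistance network (inner→outer):
  R_stainless steel = (1/7.40 − 1/7.42)/(4πk) = 3.642×10^-4/(4π·18.4) = 1.575×10^-6 K/W
  R_phenolic foam = (1/7.42 − 1/7.97)/(4πk) = 0.009300/(4π·0.0204) = 0.03628 K/W
  R_expanded polystyrene = (1/7.97 − 1/8.16)/(4πk) = 0.002921/(4π·0.0303) = 0.007673 K/W
  R_aerogel blanket = (1/8.16 − 1/8.77)/(4πk) = 0.008524/(4π·0.0125) = 0.05427 K/W
ΣR = 1.575×10^-6 + 0.03628 + 0.007673 + 0.05427 = 0.09822 K/W
Q = ΔT/ΣR = (-155 °C − 26.6 °C)/0.09822 = -1850 W
(Negative Q ⇒ heat flows inward; heat gain = 1850 W.)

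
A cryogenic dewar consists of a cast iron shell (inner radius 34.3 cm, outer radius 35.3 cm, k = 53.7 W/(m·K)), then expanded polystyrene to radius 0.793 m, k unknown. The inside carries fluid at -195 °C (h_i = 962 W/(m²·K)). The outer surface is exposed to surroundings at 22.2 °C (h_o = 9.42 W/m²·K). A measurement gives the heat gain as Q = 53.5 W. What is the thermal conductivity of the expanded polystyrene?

ΣR = ΔT/Q = |-195 − 22.2|/53.5 = 4.060 K/W
Known resistances:
  R_conv,in = 1/(4πr²h) = 1/(4π·0.343²·962) = 7.031×10^-4 K/W
  R_cast iron = (1/0.343 − 1/0.353)/(4πk) = 0.08259/(4π·53.7) = 1.224×10^-4 K/W
  R_conv,out = 1/(4πr²h) = 1/(4π·0.793²·9.42) = 0.01343 K/W
R_expanded polystyrene = ΣR − ΣR_known = 4.060 − 0.01426 = 4.046 K/W
(1/r₁−1/r₂)/(4πk) = 4.046 ⇒ k = 1.572/(4π·4.046) = 0.0309 W/m·K

k = 0.0309 W/m·K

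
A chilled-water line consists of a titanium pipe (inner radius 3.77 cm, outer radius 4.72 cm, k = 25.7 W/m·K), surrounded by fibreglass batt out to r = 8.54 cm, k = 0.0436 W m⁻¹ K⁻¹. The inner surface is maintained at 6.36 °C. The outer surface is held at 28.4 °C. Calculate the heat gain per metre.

Treat each layer as a resistance in series:
  R'_titanium = ln(0.0472/0.0377)/(2πk) = 0.2247/(2π·25.7) = 0.001392 m·K/W
  R'_fibreglass batt = ln(0.0854/0.0472)/(2πk) = 0.5930/(2π·0.0436) = 2.164 m·K/W
ΣR = 0.001392 + 2.164 = 2.165 m·K/W
Q' = ΔT/ΣR = (6.36 °C − 28.4 °C)/2.165 = -10.2 W/m
(Negative Q' ⇒ heat flows inward; heat gain = 10.2 W/m.)

Q' = 10.2 W/m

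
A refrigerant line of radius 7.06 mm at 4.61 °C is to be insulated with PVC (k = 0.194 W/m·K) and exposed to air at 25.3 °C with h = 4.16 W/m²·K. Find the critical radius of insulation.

For a cylinder, r_cr = k_ins/h = 0.194/4.16 = 0.0466 m = 4.66 cm

r_cr = 4.66 cm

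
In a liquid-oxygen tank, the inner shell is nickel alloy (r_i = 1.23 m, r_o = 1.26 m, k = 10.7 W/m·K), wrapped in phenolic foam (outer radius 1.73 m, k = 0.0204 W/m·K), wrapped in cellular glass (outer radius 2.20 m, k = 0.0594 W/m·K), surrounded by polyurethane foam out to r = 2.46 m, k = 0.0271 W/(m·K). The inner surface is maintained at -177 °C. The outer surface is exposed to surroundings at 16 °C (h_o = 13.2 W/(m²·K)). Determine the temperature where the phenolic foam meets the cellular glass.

T = -35.7 °C

Treat each layer as a resistance in series:
  R_nickel alloy = (1/1.23 − 1/1.26)/(4πk) = 0.01936/(4π·10.7) = 1.440×10^-4 K/W
  R_phenolic foam = (1/1.26 − 1/1.73)/(4πk) = 0.2156/(4π·0.0204) = 0.8411 K/W
  R_cellular glass = (1/1.73 − 1/2.20)/(4πk) = 0.1235/(4π·0.0594) = 0.1654 K/W
  R_polyurethane foam = (1/2.20 − 1/2.46)/(4πk) = 0.04804/(4π·0.0271) = 0.1411 K/W
  R_conv,out = 1/(4πr²h) = 1/(4π·2.46²·13.2) = 9.962×10^-4 K/W
ΣR = 1.440×10^-4 + 0.8411 + 0.1654 + 0.1411 + 9.962×10^-4 = 1.149 K/W
Q = ΔT/ΣR = (-177 °C − 16 °C)/1.149 = -168.0 W
From the inner boundary to the phenolic foam/cellular glass interface, ΣR_partial = 0.8412 K/W.
T_interface = T_in − Q·ΣR_partial = -177 °C − (-168.0)(0.8412) = -35.7 °C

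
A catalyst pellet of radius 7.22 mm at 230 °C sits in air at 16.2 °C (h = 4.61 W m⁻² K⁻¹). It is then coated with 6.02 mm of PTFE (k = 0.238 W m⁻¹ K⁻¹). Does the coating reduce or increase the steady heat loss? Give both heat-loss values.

increases: 0.646 → 1.79 W

Critical radius for a sphere: r_cr = 2k/h = 0.103 m = 10.3 cm.
Outer radius after coating: r₂ = 0.00722 + 0.00602 = 0.01324 m.
Since r₁ < r_cr and r₂ ≤ r_cr, the coating moves toward the maximum at r_cr — heat loss rises.
Bare: R = 1/(4πr₁²h) = 331.1 K/W; Q = 213.8/331.1 = 0.646 W.
Coated: R = R_cond + R_conv = 119.5 K/W; Q = 213.8/119.5 = 1.79 W.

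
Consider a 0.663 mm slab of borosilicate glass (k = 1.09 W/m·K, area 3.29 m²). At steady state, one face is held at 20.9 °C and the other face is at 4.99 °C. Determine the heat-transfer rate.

Q = 86.1 kW

Q = kA·ΔT/L = 1.09 × 3.29 × |20.9 °C − 4.99 °C| / 6.63×10^-4 = 86100 W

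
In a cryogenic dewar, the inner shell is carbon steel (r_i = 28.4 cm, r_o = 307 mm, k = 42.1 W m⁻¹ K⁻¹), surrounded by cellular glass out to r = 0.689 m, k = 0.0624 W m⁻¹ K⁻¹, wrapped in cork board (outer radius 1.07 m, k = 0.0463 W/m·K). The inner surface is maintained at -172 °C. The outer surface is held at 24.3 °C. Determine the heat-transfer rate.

Q = 61.5 W

Series thermal resistances, inner to outer:
  R_carbon steel = (1/0.284 − 1/0.307)/(4πk) = 0.2638/(4π·42.1) = 4.986×10^-4 K/W
  R_cellular glass = (1/0.307 − 1/0.689)/(4πk) = 1.806/(4π·0.0624) = 2.303 K/W
  R_cork board = (1/0.689 − 1/1.07)/(4πk) = 0.5168/(4π·0.0463) = 0.8882 K/W
ΣR = 4.986×10^-4 + 2.303 + 0.8882 = 3.192 K/W
Q = ΔT/ΣR = (-172 °C − 24.3 °C)/3.192 = -61.5 W
(Negative Q ⇒ heat flows inward; heat gain = 61.5 W.)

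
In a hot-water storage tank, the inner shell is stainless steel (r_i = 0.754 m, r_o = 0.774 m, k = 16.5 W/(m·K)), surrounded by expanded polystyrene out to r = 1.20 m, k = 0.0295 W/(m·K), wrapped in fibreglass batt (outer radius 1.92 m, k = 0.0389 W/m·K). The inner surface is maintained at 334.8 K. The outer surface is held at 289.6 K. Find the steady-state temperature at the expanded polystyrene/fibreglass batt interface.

Treat each layer as a resistance in series:
  R_stainless steel = (1/0.754 − 1/0.774)/(4πk) = 0.03427/(4π·16.5) = 1.653×10^-4 K/W
  R_expanded polystyrene = (1/0.774 − 1/1.20)/(4πk) = 0.4587/(4π·0.0295) = 1.237 K/W
  R_fibreglass batt = (1/1.20 − 1/1.92)/(4πk) = 0.3125/(4π·0.0389) = 0.6393 K/W
ΣR = 1.653×10^-4 + 1.237 + 0.6393 = 1.876 K/W
Q = ΔT/ΣR = (334.8 K − 289.6 K)/1.876 = 24.09 W
From the inner boundary to the expanded polystyrene/fibreglass batt interface, ΣR_partial = 1.237 K/W.
T_interface = T_in − Q·ΣR_partial = 334.8 K − (24.09)(1.237) = 305.0 K

T = 305.0 K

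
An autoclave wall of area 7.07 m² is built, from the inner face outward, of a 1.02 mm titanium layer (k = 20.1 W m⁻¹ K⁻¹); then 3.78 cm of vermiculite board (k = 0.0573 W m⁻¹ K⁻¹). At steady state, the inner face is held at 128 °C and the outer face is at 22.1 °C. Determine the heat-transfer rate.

Resistance network (inner→outer):
  R_titanium = L/(kA) = 0.00102/(20.1·7.07) = 7.178×10^-6 K/W
  R_vermiculite board = L/(kA) = 0.0378/(0.0573·7.07) = 0.09331 K/W
ΣR = 7.178×10^-6 + 0.09331 = 0.09332 K/W
Q = ΔT/ΣR = (128 °C − 22.1 °C)/0.09332 = 1130 W

Q = 1130 W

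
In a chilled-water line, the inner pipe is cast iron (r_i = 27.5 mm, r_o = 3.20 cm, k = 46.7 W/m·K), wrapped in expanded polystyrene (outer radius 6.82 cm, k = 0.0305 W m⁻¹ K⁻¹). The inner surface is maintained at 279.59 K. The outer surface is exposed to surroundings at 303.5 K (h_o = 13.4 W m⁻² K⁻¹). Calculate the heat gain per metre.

Treat each layer as a resistance in series:
  R'_cast iron = ln(0.0320/0.0275)/(2πk) = 0.1515/(2π·46.7) = 5.165×10^-4 m·K/W
  R'_expanded polystyrene = ln(0.0682/0.0320)/(2πk) = 0.7567/(2π·0.0305) = 3.949 m·K/W
  R'_conv,out = 1/(2πr h) = 1/(2π·0.0682·13.4) = 0.1742 m·K/W
ΣR = 5.165×10^-4 + 3.949 + 0.1742 = 4.124 m·K/W
Q' = ΔT/ΣR = (279.59 K − 303.5 K)/4.124 = -5.80 W/m
(Negative Q' ⇒ heat flows inward; heat gain = 5.80 W/m.)

Q' = 5.80 W/m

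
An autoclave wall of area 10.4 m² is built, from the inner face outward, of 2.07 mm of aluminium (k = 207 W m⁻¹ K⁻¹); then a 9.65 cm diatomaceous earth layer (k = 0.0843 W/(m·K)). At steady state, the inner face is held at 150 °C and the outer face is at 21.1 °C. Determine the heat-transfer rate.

Q = 1170 W

Treat each layer as a resistance in series:
  R_aluminium = L/(kA) = 0.00207/(207·10.4) = 9.615×10^-7 K/W
  R_diatomaceous earth = L/(kA) = 0.0965/(0.0843·10.4) = 0.1101 K/W
ΣR = 9.615×10^-7 + 0.1101 = 0.1101 K/W
Q = ΔT/ΣR = (150 °C − 21.1 °C)/0.1101 = 1170 W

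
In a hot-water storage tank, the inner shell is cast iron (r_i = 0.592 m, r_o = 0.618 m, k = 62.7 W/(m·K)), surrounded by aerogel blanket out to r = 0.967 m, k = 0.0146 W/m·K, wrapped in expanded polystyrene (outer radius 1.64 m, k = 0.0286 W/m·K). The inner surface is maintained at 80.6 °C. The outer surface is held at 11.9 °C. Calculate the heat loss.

Q = 15.7 W

Series thermal resistances, inner to outer:
  R_cast iron = (1/0.592 − 1/0.618)/(4πk) = 0.07107/(4π·62.7) = 9.020×10^-5 K/W
  R_aerogel blanket = (1/0.618 − 1/0.967)/(4πk) = 0.5840/(4π·0.0146) = 3.183 K/W
  R_expanded polystyrene = (1/0.967 − 1/1.64)/(4πk) = 0.4244/(4π·0.0286) = 1.181 K/W
ΣR = 9.020×10^-5 + 3.183 + 1.181 = 4.364 K/W
Q = ΔT/ΣR = (80.6 °C − 11.9 °C)/4.364 = 15.7 W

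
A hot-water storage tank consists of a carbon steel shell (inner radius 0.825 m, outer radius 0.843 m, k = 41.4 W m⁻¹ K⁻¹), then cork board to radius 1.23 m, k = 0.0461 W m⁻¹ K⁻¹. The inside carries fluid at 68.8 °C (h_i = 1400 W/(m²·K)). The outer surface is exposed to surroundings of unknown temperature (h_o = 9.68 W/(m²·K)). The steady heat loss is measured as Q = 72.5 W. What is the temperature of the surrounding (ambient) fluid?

Sum the resistances:
  R_conv,in = 1/(4πr²h) = 1/(4π·0.825²·1400) = 8.351×10^-5 K/W
  R_carbon steel = (1/0.825 − 1/0.843)/(4πk) = 0.02588/(4π·41.4) = 4.975×10^-5 K/W
  R_cork board = (1/0.843 − 1/1.23)/(4πk) = 0.3732/(4π·0.0461) = 0.6443 K/W
  R_conv,out = 1/(4πr²h) = 1/(4π·1.23²·9.68) = 0.005434 K/W
ΣR = 0.6498 K/W
ΔT = Q·ΣR = 72.5 × 0.6498 = 47.11 K
Heat flows outward, so T_out = T_in − ΔT = 68.8 − 47.11 = 21.7 °C

T_out = 21.7 °C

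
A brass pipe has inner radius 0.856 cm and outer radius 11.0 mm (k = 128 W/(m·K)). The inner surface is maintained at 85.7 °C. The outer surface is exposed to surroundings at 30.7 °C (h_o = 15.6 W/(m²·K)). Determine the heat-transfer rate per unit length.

Series thermal resistances, inner to outer:
  R'_brass = ln(0.0110/0.00856)/(2πk) = 0.2508/(2π·128) = 3.118×10^-4 m·K/W
  R'_conv,out = 1/(2πr h) = 1/(2π·0.0110·15.6) = 0.9275 m·K/W
ΣR = 3.118×10^-4 + 0.9275 = 0.9278 m·K/W
Q' = ΔT/ΣR = (85.7 °C − 30.7 °C)/0.9278 = 59.3 W/m

Q' = 59.3 W/m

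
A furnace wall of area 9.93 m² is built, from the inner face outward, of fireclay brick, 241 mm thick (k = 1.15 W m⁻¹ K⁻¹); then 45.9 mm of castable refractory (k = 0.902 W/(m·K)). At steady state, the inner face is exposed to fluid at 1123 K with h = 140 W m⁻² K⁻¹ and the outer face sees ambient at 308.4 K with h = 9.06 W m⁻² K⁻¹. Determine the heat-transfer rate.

Q = 21.4 kW

Series thermal resistances, inner to outer:
  R_conv,in = 1/(hA) = 1/(140·9.93) = 7.193×10^-4 K/W
  R_fireclay brick = L/(kA) = 0.241/(1.15·9.93) = 0.02110 K/W
  R_castable refractory = L/(kA) = 0.0459/(0.902·9.93) = 0.005125 K/W
  R_conv,out = 1/(hA) = 1/(9.06·9.93) = 0.01112 K/W
ΣR = 7.193×10^-4 + 0.02110 + 0.005125 + 0.01112 = 0.03806 K/W
Q = ΔT/ΣR = (1123 K − 308.4 K)/0.03806 = 21400 W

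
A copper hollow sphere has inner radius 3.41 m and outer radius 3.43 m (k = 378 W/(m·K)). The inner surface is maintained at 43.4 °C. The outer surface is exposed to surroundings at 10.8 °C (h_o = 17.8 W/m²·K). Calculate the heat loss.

Q = 85700 W

Resistance network (inner→outer):
  R_copper = (1/3.41 − 1/3.43)/(4πk) = 0.001710/(4π·378) = 3.600×10^-7 K/W
  R_conv,out = 1/(4πr²h) = 1/(4π·3.43²·17.8) = 3.800×10^-4 K/W
ΣR = 3.600×10^-7 + 3.800×10^-4 = 3.804×10^-4 K/W
Q = ΔT/ΣR = (43.4 °C − 10.8 °C)/3.804×10^-4 = 85700 W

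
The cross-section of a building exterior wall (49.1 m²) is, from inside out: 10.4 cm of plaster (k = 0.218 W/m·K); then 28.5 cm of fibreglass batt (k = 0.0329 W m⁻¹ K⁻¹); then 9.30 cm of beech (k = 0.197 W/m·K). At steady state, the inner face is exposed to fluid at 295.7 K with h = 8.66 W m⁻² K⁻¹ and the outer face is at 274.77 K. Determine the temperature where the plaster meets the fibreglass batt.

T = 294.4 K

Series thermal resistances, inner to outer:
  R_conv,in = 1/(hA) = 1/(8.66·49.1) = 0.002352 K/W
  R_plaster = L/(kA) = 0.104/(0.218·49.1) = 0.009716 K/W
  R_fibreglass batt = L/(kA) = 0.285/(0.0329·49.1) = 0.1764 K/W
  R_beech = L/(kA) = 0.0930/(0.197·49.1) = 0.009615 K/W
ΣR = 0.002352 + 0.009716 + 0.1764 + 0.009615 = 0.1981 K/W
Q = ΔT/ΣR = (295.7 K − 274.77 K)/0.1981 = 105.7 W
From the inner boundary to the plaster/fibreglass batt interface, ΣR_partial = 0.01207 K/W.
T_interface = T_in − Q·ΣR_partial = 295.7 K − (105.7)(0.01207) = 294.4 K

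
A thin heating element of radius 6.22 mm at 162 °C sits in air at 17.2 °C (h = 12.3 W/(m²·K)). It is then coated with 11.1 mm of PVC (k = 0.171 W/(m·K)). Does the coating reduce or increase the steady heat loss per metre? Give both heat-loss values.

increases: 69.6 → 85.2 W/m

Critical radius for a cylinder: r_cr = k/h = 0.0139 m = 1.39 cm.
Outer radius after coating: r₂ = 0.00622 + 0.0111 = 0.01732 m.
r₁ < r_cr < r₂: heat loss rises to a maximum at r_cr then falls. Whether the coating helps depends on whether Q(r₂) has dropped back below Q(r₁).
Bare: R = 1/(2πr₁h) = 2.080 m·K/W; Q = 144.8/2.080 = 69.6 W/m.
Coated: R = R_cond + R_conv = 1.700 m·K/W; Q = 144.8/1.700 = 85.2 W/m.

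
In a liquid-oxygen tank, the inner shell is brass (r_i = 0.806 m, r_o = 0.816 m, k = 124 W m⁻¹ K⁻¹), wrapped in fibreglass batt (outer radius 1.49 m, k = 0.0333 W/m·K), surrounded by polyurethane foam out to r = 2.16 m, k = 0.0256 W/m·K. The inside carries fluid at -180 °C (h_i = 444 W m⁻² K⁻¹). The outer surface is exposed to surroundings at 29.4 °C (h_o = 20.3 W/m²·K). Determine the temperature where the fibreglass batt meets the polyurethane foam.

Resistance network (inner→outer):
  R_conv,in = 1/(4πr²h) = 1/(4π·0.806²·444) = 2.759×10^-4 K/W
  R_brass = (1/0.806 − 1/0.816)/(4πk) = 0.01520/(4π·124) = 9.758×10^-6 K/W
  R_fibreglass batt = (1/0.816 − 1/1.49)/(4πk) = 0.5543/(4π·0.0333) = 1.325 K/W
  R_polyurethane foam = (1/1.49 − 1/2.16)/(4πk) = 0.2082/(4π·0.0256) = 0.6471 K/W
  R_conv,out = 1/(4πr²h) = 1/(4π·2.16²·20.3) = 8.402×10^-4 K/W
ΣR = 2.759×10^-4 + 9.758×10^-6 + 1.325 + 0.6471 + 8.402×10^-4 = 1.973 K/W
Q = ΔT/ΣR = (-180 °C − 29.4 °C)/1.973 = -106.1 W
From the inner boundary to the fibreglass batt/polyurethane foam interface, ΣR_partial = 1.325 K/W.
T_interface = T_in − Q·ΣR_partial = -180 °C − (-106.1)(1.325) = -39.4 °C

T = -39.4 °C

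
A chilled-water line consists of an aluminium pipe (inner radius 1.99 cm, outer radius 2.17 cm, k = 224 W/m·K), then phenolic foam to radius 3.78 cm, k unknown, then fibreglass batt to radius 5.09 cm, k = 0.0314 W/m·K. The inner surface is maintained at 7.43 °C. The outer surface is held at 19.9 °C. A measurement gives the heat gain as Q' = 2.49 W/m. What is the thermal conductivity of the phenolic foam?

k = 0.0252 W/m·K

ΣR = ΔT/Q' = |7.43 − 19.9|/2.49 = 5.008 m·K/W
Known resistances:
  R'_aluminium = ln(0.0217/0.0199)/(2πk) = 0.08659/(2π·224) = 6.153×10^-5 m·K/W
  R'_fibreglass batt = ln(0.0509/0.0378)/(2πk) = 0.2976/(2π·0.0314) = 1.508 m·K/W
R_phenolic foam = ΣR − ΣR_known = 5.008 − 1.508 = 3.500 m·K/W
ln(r₂/r₁)/(2πk) = 3.500 ⇒ k = 0.5550/(2π·3.500) = 0.0252 W/m·K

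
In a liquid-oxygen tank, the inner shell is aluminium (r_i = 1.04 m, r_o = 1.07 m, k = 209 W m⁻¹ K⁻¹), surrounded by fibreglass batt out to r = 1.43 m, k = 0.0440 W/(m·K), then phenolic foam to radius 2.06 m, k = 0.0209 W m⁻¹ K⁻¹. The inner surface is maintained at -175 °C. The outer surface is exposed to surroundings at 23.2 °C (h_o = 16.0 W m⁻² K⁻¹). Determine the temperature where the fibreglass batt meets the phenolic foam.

Treat each layer as a resistance in series:
  R_aluminium = (1/1.04 − 1/1.07)/(4πk) = 0.02696/(4π·209) = 1.026×10^-5 K/W
  R_fibreglass batt = (1/1.07 − 1/1.43)/(4πk) = 0.2353/(4π·0.0440) = 0.4255 K/W
  R_phenolic foam = (1/1.43 − 1/2.06)/(4πk) = 0.2139/(4π·0.0209) = 0.8143 K/W
  R_conv,out = 1/(4πr²h) = 1/(4π·2.06²·16.0) = 0.001172 K/W
ΣR = 1.026×10^-5 + 0.4255 + 0.8143 + 0.001172 = 1.241 K/W
Q = ΔT/ΣR = (-175 °C − 23.2 °C)/1.241 = -159.7 W
From the inner boundary to the fibreglass batt/phenolic foam interface, ΣR_partial = 0.4255 K/W.
T_interface = T_in − Q·ΣR_partial = -175 °C − (-159.7)(0.4255) = -107 °C

T = -107 °C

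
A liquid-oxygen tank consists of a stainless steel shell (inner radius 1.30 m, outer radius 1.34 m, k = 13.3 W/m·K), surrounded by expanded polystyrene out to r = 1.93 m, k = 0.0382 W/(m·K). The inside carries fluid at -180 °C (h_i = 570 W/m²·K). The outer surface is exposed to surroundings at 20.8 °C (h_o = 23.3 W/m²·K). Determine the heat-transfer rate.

Series thermal resistances, inner to outer:
  R_conv,in = 1/(4πr²h) = 1/(4π·1.30²·570) = 8.261×10^-5 K/W
  R_stainless steel = (1/1.30 − 1/1.34)/(4πk) = 0.02296/(4π·13.3) = 1.374×10^-4 K/W
  R_expanded polystyrene = (1/1.34 − 1/1.93)/(4πk) = 0.2281/(4π·0.0382) = 0.4752 K/W
  R_conv,out = 1/(4πr²h) = 1/(4π·1.93²·23.3) = 9.169×10^-4 K/W
ΣR = 8.261×10^-5 + 1.374×10^-4 + 0.4752 + 9.169×10^-4 = 0.4763 K/W
Q = ΔT/ΣR = (-180 °C − 20.8 °C)/0.4763 = -422 W
(Negative Q ⇒ heat flows inward; heat gain = 422 W.)

Q = 422 W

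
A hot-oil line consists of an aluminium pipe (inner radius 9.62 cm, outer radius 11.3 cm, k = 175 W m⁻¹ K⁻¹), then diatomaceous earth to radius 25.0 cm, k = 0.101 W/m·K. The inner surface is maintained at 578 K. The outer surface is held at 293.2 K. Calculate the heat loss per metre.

Treat each layer as a resistance in series:
  R'_aluminium = ln(0.113/0.0962)/(2πk) = 0.1610/(2π·175) = 1.464×10^-4 m·K/W
  R'_diatomaceous earth = ln(0.250/0.113)/(2πk) = 0.7941/(2π·0.101) = 1.251 m·K/W
ΣR = 1.464×10^-4 + 1.251 = 1.251 m·K/W
Q' = ΔT/ΣR = (578 K − 293.2 K)/1.251 = 228 W/m

Q' = 228 W/m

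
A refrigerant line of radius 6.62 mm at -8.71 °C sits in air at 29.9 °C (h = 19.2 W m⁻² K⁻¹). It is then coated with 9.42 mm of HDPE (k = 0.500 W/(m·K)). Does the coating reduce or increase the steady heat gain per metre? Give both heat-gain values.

Critical radius for a cylinder: r_cr = k/h = 0.0260 m = 2.60 cm.
Outer radius after coating: r₂ = 0.00662 + 0.00942 = 0.01604 m.
Since r₁ < r_cr and r₂ ≤ r_cr, the coating moves toward the maximum at r_cr — heat gain rises.
Bare: R = 1/(2πr₁h) = 1.252 m·K/W; Q = 38.61/1.252 = 30.8 W/m.
Coated: R = R_cond + R_conv = 0.7985 m·K/W; Q = 38.61/0.7985 = 48.4 W/m.

increases: 30.8 → 48.4 W/m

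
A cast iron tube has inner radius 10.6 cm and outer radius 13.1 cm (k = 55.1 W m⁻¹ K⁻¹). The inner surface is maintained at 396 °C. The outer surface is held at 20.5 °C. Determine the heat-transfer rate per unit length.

Q' = 2πk·ΔT/ln(r₂/r₁) = 2π × 55.1 × 375.5 / ln(0.131/0.106) = 6.14×10^5 W/m

Q' = 614 kW/m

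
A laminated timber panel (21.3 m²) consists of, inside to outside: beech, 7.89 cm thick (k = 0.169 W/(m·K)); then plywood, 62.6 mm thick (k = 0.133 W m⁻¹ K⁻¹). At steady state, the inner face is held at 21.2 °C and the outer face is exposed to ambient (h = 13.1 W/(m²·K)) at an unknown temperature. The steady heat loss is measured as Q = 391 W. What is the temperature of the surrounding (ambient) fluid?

T_out = 2.59 °C

Series resistances:
  R_beech = L/(kA) = 0.0789/(0.169·21.3) = 0.02192 K/W
  R_plywood = L/(kA) = 0.0626/(0.133·21.3) = 0.02210 K/W
  R_conv,out = 1/(hA) = 1/(13.1·21.3) = 0.003584 K/W
ΣR = 0.04760 K/W
ΔT = Q·ΣR = 391 × 0.04760 = 18.61 K
Heat flows outward, so T_out = T_in − ΔT = 21.2 − 18.61 = 2.59 °C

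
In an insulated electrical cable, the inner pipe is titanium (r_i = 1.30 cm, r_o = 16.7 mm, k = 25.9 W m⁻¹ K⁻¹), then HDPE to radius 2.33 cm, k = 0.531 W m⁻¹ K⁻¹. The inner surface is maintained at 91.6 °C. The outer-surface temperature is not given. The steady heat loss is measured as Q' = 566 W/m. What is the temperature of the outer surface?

Series resistances:
  R'_titanium = ln(0.0167/0.0130)/(2πk) = 0.2505/(2π·25.9) = 0.001539 m·K/W
  R'_HDPE = ln(0.0233/0.0167)/(2πk) = 0.3330/(2π·0.531) = 0.09982 m·K/W
ΣR = 0.1014 m·K/W
ΔT = Q'·ΣR = 566 × 0.1014 = 57.39 K
Heat flows outward, so T_out = T_in − ΔT = 91.6 − 57.39 = 34.2 °C

T_out = 34.2 °C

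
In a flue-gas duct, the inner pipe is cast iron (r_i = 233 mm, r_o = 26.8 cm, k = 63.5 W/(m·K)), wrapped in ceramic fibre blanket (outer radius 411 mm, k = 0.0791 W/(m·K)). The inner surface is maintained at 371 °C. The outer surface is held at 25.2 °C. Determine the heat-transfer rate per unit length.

Q' = 402 W/m

Treat each layer as a resistance in series:
  R'_cast iron = ln(0.268/0.233)/(2πk) = 0.1399/(2π·63.5) = 3.508×10^-4 m·K/W
  R'_ceramic fibre blanket = ln(0.411/0.268)/(2πk) = 0.4276/(2π·0.0791) = 0.8604 m·K/W
ΣR = 3.508×10^-4 + 0.8604 = 0.8608 m·K/W
Q' = ΔT/ΣR = (371 °C − 25.2 °C)/0.8608 = 402 W/m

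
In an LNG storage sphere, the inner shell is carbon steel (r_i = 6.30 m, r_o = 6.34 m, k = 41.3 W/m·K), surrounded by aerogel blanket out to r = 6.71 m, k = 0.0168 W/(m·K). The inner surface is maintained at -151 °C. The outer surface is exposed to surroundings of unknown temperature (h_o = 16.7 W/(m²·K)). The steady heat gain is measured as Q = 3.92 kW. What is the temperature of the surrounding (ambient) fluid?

T_out = 10.9 °C

Series resistances:
  R_carbon steel = (1/6.30 − 1/6.34)/(4πk) = 0.001001/(4π·41.3) = 1.930×10^-6 K/W
  R_aerogel blanket = (1/6.34 − 1/6.71)/(4πk) = 0.008697/(4π·0.0168) = 0.04120 K/W
  R_conv,out = 1/(4πr²h) = 1/(4π·6.71²·16.7) = 1.058×10^-4 K/W
ΣR = 0.04131 K/W
ΔT = Q·ΣR = 3920 × 0.04131 = 161.9 K
Heat flows inward, so T_out = T_in + ΔT = -151 + 161.9 = 10.9 °C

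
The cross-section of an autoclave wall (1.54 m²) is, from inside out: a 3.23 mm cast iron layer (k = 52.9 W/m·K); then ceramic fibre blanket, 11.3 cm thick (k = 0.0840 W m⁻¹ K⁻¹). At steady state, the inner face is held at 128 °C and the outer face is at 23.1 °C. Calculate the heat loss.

Q = 120 W

Series thermal resistances, inner to outer:
  R_cast iron = L/(kA) = 0.00323/(52.9·1.54) = 3.965×10^-5 K/W
  R_ceramic fibre blanket = L/(kA) = 0.113/(0.0840·1.54) = 0.8735 K/W
ΣR = 3.965×10^-5 + 0.8735 = 0.8735 K/W
Q = ΔT/ΣR = (128 °C − 23.1 °C)/0.8735 = 120 W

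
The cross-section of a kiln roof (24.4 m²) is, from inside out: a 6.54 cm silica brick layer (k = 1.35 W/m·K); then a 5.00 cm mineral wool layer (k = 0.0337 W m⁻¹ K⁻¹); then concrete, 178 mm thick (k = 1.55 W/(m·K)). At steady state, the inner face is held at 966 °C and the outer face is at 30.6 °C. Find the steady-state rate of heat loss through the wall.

Treat each layer as a resistance in series:
  R_silica brick = L/(kA) = 0.0654/(1.35·24.4) = 0.001985 K/W
  R_mineral wool = L/(kA) = 0.0500/(0.0337·24.4) = 0.06081 K/W
  R_concrete = L/(kA) = 0.178/(1.55·24.4) = 0.004707 K/W
ΣR = 0.001985 + 0.06081 + 0.004707 = 0.06750 K/W
Q = ΔT/ΣR = (966 °C − 30.6 °C)/0.06750 = 13900 W

Q = 13900 W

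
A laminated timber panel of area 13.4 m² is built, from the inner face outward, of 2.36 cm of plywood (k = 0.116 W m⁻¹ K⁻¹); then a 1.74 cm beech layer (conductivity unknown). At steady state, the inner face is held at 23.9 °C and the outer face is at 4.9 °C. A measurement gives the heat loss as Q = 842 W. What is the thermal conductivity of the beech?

ΣR = ΔT/Q = |23.9 − 4.9|/842 = 0.02257 K/W
Known resistances:
  R_plywood = L/(kA) = 0.0236/(0.116·13.4) = 0.01518 K/W
R_beech = ΣR − ΣR_known = 0.02257 − 0.01518 = 0.007390 K/W
L/(kA) = 0.007390 ⇒ k = 0.0174/(0.007390·13.4) = 0.176 W/m·K

k = 0.176 W/m·K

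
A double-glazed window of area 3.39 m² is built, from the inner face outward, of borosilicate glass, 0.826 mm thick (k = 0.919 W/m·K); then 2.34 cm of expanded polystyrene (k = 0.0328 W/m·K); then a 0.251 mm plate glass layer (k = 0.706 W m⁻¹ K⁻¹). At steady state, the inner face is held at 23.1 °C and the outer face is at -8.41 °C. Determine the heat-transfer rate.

Treat each layer as a resistance in series:
  R_borosilicate glass = L/(kA) = 8.26×10^-4/(0.919·3.39) = 2.651×10^-4 K/W
  R_expanded polystyrene = L/(kA) = 0.0234/(0.0328·3.39) = 0.2104 K/W
  R_plate glass = L/(kA) = 2.51×10^-4/(0.706·3.39) = 1.049×10^-4 K/W
ΣR = 2.651×10^-4 + 0.2104 + 1.049×10^-4 = 0.2108 K/W
Q = ΔT/ΣR = (23.1 °C − -8.41 °C)/0.2108 = 149 W

Q = 149 W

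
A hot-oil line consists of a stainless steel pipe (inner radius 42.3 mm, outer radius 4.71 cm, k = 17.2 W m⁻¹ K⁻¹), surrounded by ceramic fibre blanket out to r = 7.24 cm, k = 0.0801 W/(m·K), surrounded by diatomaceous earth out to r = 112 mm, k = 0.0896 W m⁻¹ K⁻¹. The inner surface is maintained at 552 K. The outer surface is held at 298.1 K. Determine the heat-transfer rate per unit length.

Q' = 156 W/m

Series thermal resistances, inner to outer:
  R'_stainless steel = ln(0.0471/0.0423)/(2πk) = 0.1075/(2π·17.2) = 9.946×10^-4 m·K/W
  R'_ceramic fibre blanket = ln(0.0724/0.0471)/(2πk) = 0.4299/(2π·0.0801) = 0.8543 m·K/W
  R'_diatomaceous earth = ln(0.112/0.0724)/(2πk) = 0.4363/(2π·0.0896) = 0.7750 m·K/W
ΣR = 9.946×10^-4 + 0.8543 + 0.7750 = 1.630 m·K/W
Q' = ΔT/ΣR = (552 K − 298.1 K)/1.630 = 156 W/m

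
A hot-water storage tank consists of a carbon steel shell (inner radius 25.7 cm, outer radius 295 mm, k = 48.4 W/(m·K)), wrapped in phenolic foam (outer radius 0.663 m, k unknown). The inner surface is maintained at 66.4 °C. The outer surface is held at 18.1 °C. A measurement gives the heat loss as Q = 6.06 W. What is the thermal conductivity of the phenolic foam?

ΣR = ΔT/Q = |66.4 − 18.1|/6.06 = 7.970 K/W
Known resistances:
  R_carbon steel = (1/0.257 − 1/0.295)/(4πk) = 0.5012/(4π·48.4) = 8.241×10^-4 K/W
R_phenolic foam = ΣR − ΣR_known = 7.970 − 8.241×10^-4 = 7.969 K/W
(1/r₁−1/r₂)/(4πk) = 7.969 ⇒ k = 1.882/(4π·7.969) = 0.0188 W/m·K

k = 0.0188 W/m·K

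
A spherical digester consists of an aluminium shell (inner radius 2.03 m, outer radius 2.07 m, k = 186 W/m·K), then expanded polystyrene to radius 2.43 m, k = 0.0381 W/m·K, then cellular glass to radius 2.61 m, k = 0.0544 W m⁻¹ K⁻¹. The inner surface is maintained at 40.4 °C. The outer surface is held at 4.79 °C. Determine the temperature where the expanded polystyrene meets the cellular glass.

Resistance network (inner→outer):
  R_aluminium = (1/2.03 − 1/2.07)/(4πk) = 0.009519/(4π·186) = 4.073×10^-6 K/W
  R_expanded polystyrene = (1/2.07 − 1/2.43)/(4πk) = 0.07157/(4π·0.0381) = 0.1495 K/W
  R_cellular glass = (1/2.43 − 1/2.61)/(4πk) = 0.02838/(4π·0.0544) = 0.04152 K/W
ΣR = 4.073×10^-6 + 0.1495 + 0.04152 = 0.1910 K/W
Q = ΔT/ΣR = (40.4 °C − 4.79 °C)/0.1910 = 186.4 W
From the inner boundary to the expanded polystyrene/cellular glass interface, ΣR_partial = 0.1495 K/W.
T_interface = T_in − Q·ΣR_partial = 40.4 °C − (186.4)(0.1495) = 12.5 °C

T = 12.5 °C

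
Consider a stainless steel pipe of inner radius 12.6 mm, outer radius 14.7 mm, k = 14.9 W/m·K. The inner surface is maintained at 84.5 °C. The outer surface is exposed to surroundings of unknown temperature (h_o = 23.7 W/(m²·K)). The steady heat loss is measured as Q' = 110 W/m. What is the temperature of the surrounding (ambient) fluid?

Series resistances:
  R'_stainless steel = ln(0.0147/0.0126)/(2πk) = 0.1542/(2π·14.9) = 0.001647 m·K/W
  R'_conv,out = 1/(2πr h) = 1/(2π·0.0147·23.7) = 0.4568 m·K/W
ΣR = 0.4585 m·K/W
ΔT = Q'·ΣR = 110 × 0.4585 = 50.44 K
Heat flows outward, so T_out = T_in − ΔT = 84.5 − 50.44 = 34.1 °C

T_out = 34.1 °C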